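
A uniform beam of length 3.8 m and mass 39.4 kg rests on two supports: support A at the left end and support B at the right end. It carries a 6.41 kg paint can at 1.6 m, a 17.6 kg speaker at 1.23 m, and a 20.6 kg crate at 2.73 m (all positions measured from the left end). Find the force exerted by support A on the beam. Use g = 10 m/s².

R_A ≈ 411 N

Take moments about support B.
Beam weight: 39.4 × 10 = 394 N down at 1.9 m → arm 1.9 m, τ = 394 × 1.9 = 748.6 N·m counterclockwise.
Paint can: 6.41 × 10 = 64.1 N down at 1.6 m → arm 2.2 m, τ = 64.1 × 2.2 = 141 N·m counterclockwise.
Speaker: 17.6 × 10 = 176 N down at 1.23 m → arm 2.57 m, τ = 176 × 2.57 = 452.3 N·m counterclockwise.
Crate: 20.6 × 10 = 206 N down at 2.73 m → arm 1.07 m, τ = 206 × 1.07 = 220.4 N·m counterclockwise.
Net load moment about support B = 1562 N·m counterclockwise.
Reaction R at support A is upward at 0 m, arm 3.8 m → moment R × 3.8 clockwise.
Στ = 0 ⇒ R × 3.8 = 1562 ⇒ R = 411 N.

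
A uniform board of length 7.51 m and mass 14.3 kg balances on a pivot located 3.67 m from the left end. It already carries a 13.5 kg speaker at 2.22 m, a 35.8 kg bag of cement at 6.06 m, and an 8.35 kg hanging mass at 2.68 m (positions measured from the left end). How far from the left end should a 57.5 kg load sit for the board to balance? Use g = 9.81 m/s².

Choose the pivot (at 3.67 m from the left end) as the axis so the support reaction has zero arm there.
Beam weight: 14.3 × 9.81 = 140.3 N down at 3.755 m → arm 0.085 m, τ = 140.3 × 0.085 = 11.93 N·m clockwise.
Speaker: 13.5 × 9.81 = 132.4 N down at 2.22 m → arm 1.45 m, τ = 132.4 × 1.45 = 192 N·m counterclockwise.
Bag of cement: 35.8 × 9.81 = 351.2 N down at 6.06 m → arm 2.39 m, τ = 351.2 × 2.39 = 839.4 N·m clockwise.
Hanging mass: 8.35 × 9.81 = 81.91 N down at 2.68 m → arm 0.99 m, τ = 81.91 × 0.99 = 81.09 N·m counterclockwise.
Net moment of existing loads = 578.2 N·m clockwise.
The load weighs 57.5 × 9.81 = 564.1 N and must supply an equal counterclockwise moment, so its lever arm about the pivot is 578.2 / 564.1 = 1.02 m.
That puts it at 3.67 − 1.02 = 2.65 m from the left end.

x ≈ 2.65 m from the left end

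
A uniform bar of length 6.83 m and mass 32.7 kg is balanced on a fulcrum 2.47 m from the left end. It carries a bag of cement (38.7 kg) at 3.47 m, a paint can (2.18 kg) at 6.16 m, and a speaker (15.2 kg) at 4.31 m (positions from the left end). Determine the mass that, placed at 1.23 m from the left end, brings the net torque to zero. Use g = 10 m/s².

Take moments about the fulcrum (at 2.47 m from the left end).
Beam weight: 32.7 × 10 = 327 N down at 3.415 m → arm 0.945 m, τ = 327 × 0.945 = 309 N·m clockwise.
Bag of cement: 38.7 × 10 = 387 N down at 3.47 m → arm 1 m, τ = 387 × 1 = 387 N·m clockwise.
Paint can: 2.18 × 10 = 21.8 N down at 6.16 m → arm 3.69 m, τ = 21.8 × 3.69 = 80.44 N·m clockwise.
Speaker: 15.2 × 10 = 152 N down at 4.31 m → arm 1.84 m, τ = 152 × 1.84 = 279.7 N·m clockwise.
Net moment of known loads = 1056 N·m clockwise.
An unknown mass m at 1.23 m has arm 1.24 m; its moment is m·g·1.24 counterclockwise.
For rotational equilibrium, m × 10 × 1.24 = 1056, so m = 1056 / (10 × 1.24) = 85.2 kg.

m ≈ 85.2 kg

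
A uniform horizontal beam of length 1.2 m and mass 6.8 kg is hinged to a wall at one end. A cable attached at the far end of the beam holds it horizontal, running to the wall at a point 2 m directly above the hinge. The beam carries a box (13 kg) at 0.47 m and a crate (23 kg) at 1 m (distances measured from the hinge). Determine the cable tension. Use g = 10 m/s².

T ≈ 323 N

Taking torques about the hinge:
Beam weight: 6.8 × 10 = 68 N down at 0.6 m → arm 0.6 m, τ = 68 × 0.6 = 40.8 N·m clockwise.
Box: 13 × 10 = 130 N down at 0.47 m → arm 0.47 m, τ = 130 × 0.47 = 61.1 N·m clockwise.
Crate: 23 × 10 = 230 N down at 1 m → arm 1 m, τ = 230 × 1 = 230 N·m clockwise.
Total clockwise load moment = 331.9 N·m.
The cable tension T acts at 1.2 m; only its component perpendicular to the beam, T sinθ, produces torque. sinθ = h/√(h²+d²) = 2/√(2²+1.2²) = 0.8575.
For rotational equilibrium, T × 1.2 × 0.8575 = 331.9, so T = 331.9 / 1.029 = 323 N.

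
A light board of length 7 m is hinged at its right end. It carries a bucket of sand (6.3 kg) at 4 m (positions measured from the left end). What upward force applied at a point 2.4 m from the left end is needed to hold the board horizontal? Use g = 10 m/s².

Taking torques about the right end:
Bucket of sand: 6.3 × 10 = 63 N down at 4 m → arm 3 m, τ = 63 × 3 = 189 N·m counterclockwise.
Net moment of the loads = 189 N·m counterclockwise.
The upward force F acts at a point 2.4 m from the left end, arm 4.6 m, giving F × 4.6 clockwise.
Στ = 0 ⇒ F × 4.6 = 189 ⇒ F = 189 / 4.6 = 41.1 N.

F ≈ 41.1 N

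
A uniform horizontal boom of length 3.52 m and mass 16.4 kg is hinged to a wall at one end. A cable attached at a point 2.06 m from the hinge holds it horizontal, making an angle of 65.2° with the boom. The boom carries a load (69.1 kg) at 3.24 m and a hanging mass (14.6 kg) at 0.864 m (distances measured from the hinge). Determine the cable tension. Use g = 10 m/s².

T ≈ 1420 N

Choose the hinge as the axis so the unknown hinge reaction has zero arm there.
Beam weight: 16.4 × 10 = 164 N down at 1.76 m → arm 1.76 m, τ = 164 × 1.76 = 288.6 N·m clockwise.
Load: 69.1 × 10 = 691 N down at 3.24 m → arm 3.24 m, τ = 691 × 3.24 = 2239 N·m clockwise.
Hanging mass: 14.6 × 10 = 146 N down at 0.864 m → arm 0.864 m, τ = 146 × 0.864 = 126.1 N·m clockwise.
Total clockwise load moment = 2654 N·m.
The cable tension T acts at 2.06 m; only its component perpendicular to the boom, T sinθ, produces torque. sin 65.2° = 0.9078.
Στ = 0 ⇒ T × 2.06 × 0.9078 = 2654 ⇒ T = 2654 / 1.87 = 1420 N.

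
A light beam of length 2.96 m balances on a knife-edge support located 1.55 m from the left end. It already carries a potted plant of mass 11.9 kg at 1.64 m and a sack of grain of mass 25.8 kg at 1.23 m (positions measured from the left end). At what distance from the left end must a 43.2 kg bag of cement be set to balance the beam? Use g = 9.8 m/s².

x ≈ 1.72 m from the left end

Taking torques about the knife-edge support (at 1.55 m from the left end):
Potted plant: 11.9 × 9.8 = 116.6 N down at 1.64 m → arm 0.09 m, τ = 116.6 × 0.09 = 10.49 N·m clockwise.
Sack of grain: 25.8 × 9.8 = 252.8 N down at 1.23 m → arm 0.32 m, τ = 252.8 × 0.32 = 80.9 N·m counterclockwise.
Net moment of existing loads = 70.41 N·m counterclockwise.
The bag of cement weighs 43.2 × 9.8 = 423.4 N and must supply an equal clockwise moment, so its lever arm about the knife-edge support is 70.41 / 423.4 = 0.166 m.
That puts it at 1.55 + 0.166 = 1.72 m from the left end.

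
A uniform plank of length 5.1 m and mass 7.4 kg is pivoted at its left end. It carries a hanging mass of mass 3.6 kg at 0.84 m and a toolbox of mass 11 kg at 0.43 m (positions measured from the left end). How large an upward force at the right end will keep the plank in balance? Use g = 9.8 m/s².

About the left end:
Beam weight: 7.4 × 9.8 = 72.52 N down at 2.55 m → arm 2.55 m, τ = 72.52 × 2.55 = 184.9 N·m clockwise.
Hanging mass: 3.6 × 9.8 = 35.28 N down at 0.84 m → arm 0.84 m, τ = 35.28 × 0.84 = 29.64 N·m clockwise.
Toolbox: 11 × 9.8 = 107.8 N down at 0.43 m → arm 0.43 m, τ = 107.8 × 0.43 = 46.35 N·m clockwise.
Net moment of the loads = 260.9 N·m clockwise.
The upward force F acts at the right end, arm 5.1 m, giving F × 5.1 counterclockwise.
For rotational equilibrium, F × 5.1 = 260.9, so F = 260.9 / 5.1 = 51.2 N.

F ≈ 51.2 N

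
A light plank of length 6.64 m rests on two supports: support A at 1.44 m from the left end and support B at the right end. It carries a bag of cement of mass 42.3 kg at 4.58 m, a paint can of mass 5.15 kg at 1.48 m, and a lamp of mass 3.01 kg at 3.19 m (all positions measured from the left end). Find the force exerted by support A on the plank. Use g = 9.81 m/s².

R_A ≈ 234 N

About support B:
Bag of cement: 42.3 × 9.81 = 415 N down at 4.58 m → arm 2.06 m, τ = 415 × 2.06 = 854.9 N·m counterclockwise.
Paint can: 5.15 × 9.81 = 50.52 N down at 1.48 m → arm 5.16 m, τ = 50.52 × 5.16 = 260.7 N·m counterclockwise.
Lamp: 3.01 × 9.81 = 29.53 N down at 3.19 m → arm 3.45 m, τ = 29.53 × 3.45 = 101.9 N·m counterclockwise.
Net load moment about support B = 1218 N·m counterclockwise.
Reaction R at support A is upward at 1.44 m, arm 5.2 m → moment R × 5.2 clockwise.
For rotational equilibrium, R × 5.2 = 1218, so R = 234 N.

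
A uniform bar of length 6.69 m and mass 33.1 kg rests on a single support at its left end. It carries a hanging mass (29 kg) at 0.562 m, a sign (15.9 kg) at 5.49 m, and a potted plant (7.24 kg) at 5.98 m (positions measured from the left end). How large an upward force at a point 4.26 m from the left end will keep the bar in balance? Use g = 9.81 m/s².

Take moments about the left end.
Beam weight: 33.1 × 9.81 = 324.7 N down at 3.345 m → arm 3.345 m, τ = 324.7 × 3.345 = 1086 N·m clockwise.
Hanging mass: 29 × 9.81 = 284.5 N down at 0.562 m → arm 0.562 m, τ = 284.5 × 0.562 = 159.9 N·m clockwise.
Sign: 15.9 × 9.81 = 156 N down at 5.49 m → arm 5.49 m, τ = 156 × 5.49 = 856.4 N·m clockwise.
Potted plant: 7.24 × 9.81 = 71.02 N down at 5.98 m → arm 5.98 m, τ = 71.02 × 5.98 = 424.7 N·m clockwise.
Net moment of the loads = 2527 N·m clockwise.
The upward force F acts at a point 4.26 m from the left end, arm 4.26 m, giving F × 4.26 counterclockwise.
Setting net torque to zero: F × 4.26 = 2527 → F = 2527 / 4.26 = 593 N.

F ≈ 593 N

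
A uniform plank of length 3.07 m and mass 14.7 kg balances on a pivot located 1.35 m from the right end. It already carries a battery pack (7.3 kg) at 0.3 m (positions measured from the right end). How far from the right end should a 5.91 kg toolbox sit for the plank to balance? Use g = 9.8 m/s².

Take moments about the pivot (at 1.35 m from the right end).
Beam weight: 14.7 × 9.8 = 144.1 N down at 1.535 m → arm 0.185 m, τ = 144.1 × 0.185 = 26.66 N·m counterclockwise.
Battery pack: 7.3 × 9.8 = 71.54 N down at 0.3 m → arm 1.05 m, τ = 71.54 × 1.05 = 75.12 N·m clockwise.
Net moment of existing loads = 48.46 N·m clockwise.
The toolbox weighs 5.91 × 9.8 = 57.92 N and must supply an equal counterclockwise moment, so its lever arm about the pivot is 48.46 / 57.92 = 0.837 m.
That puts it at 1.35 + 0.837 = 2.19 m from the right end.

x ≈ 2.19 m from the right end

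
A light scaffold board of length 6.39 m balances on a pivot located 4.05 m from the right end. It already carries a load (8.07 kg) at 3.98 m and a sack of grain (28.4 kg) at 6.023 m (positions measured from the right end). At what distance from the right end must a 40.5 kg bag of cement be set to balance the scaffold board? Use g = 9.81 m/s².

x ≈ 2.68 m from the right end

Choose the pivot (at 4.05 m from the right end) as the axis so the support reaction has zero arm there.
Load: 8.07 × 9.81 = 79.17 N down at 3.98 m → arm 0.07 m, τ = 79.17 × 0.07 = 5.542 N·m clockwise.
Sack of grain: 28.4 × 9.81 = 278.6 N down at 6.023 m → arm 1.973 m, τ = 278.6 × 1.973 = 549.7 N·m counterclockwise.
Net moment of existing loads = 544.2 N·m counterclockwise.
The bag of cement weighs 40.5 × 9.81 = 397.3 N and must supply an equal clockwise moment, so its lever arm about the pivot is 544.2 / 397.3 = 1.37 m.
That puts it at 4.05 − 1.37 = 2.68 m from the right end.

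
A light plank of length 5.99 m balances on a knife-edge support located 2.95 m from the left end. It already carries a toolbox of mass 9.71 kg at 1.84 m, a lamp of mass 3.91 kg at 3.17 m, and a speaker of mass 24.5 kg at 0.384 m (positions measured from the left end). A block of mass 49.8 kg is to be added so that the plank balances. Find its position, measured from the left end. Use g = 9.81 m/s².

Taking torques about the knife-edge support (at 2.95 m from the left end):
Toolbox: 9.71 × 9.81 = 95.26 N down at 1.84 m → arm 1.11 m, τ = 95.26 × 1.11 = 105.7 N·m counterclockwise.
Lamp: 3.91 × 9.81 = 38.36 N down at 3.17 m → arm 0.22 m, τ = 38.36 × 0.22 = 8.439 N·m clockwise.
Speaker: 24.5 × 9.81 = 240.3 N down at 0.384 m → arm 2.566 m, τ = 240.3 × 2.566 = 616.6 N·m counterclockwise.
Net moment of existing loads = 713.9 N·m counterclockwise.
The block weighs 49.8 × 9.81 = 488.5 N and must supply an equal clockwise moment, so its lever arm about the knife-edge support is 713.9 / 488.5 = 1.46 m.
That puts it at 2.95 + 1.46 = 4.41 m from the left end.

x ≈ 4.41 m from the left end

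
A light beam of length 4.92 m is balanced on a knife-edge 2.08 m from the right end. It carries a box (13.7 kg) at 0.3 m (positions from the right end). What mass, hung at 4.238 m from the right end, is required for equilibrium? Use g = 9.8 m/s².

Sum moments about the knife-edge (at 2.08 m from the right end) (the support reaction has zero arm there).
Box: 13.7 × 9.8 = 134.3 N down at 0.3 m → arm 1.78 m, τ = 134.3 × 1.78 = 239.1 N·m clockwise.
Net moment of known loads = 239.1 N·m clockwise.
An unknown mass m at 4.238 m has arm 2.158 m; its moment is m·g·2.158 counterclockwise.
Setting net torque to zero: m × 9.8 × 2.158 = 239.1 → m = 239.1 / (9.8 × 2.158) = 11.3 kg.

m ≈ 11.3 kg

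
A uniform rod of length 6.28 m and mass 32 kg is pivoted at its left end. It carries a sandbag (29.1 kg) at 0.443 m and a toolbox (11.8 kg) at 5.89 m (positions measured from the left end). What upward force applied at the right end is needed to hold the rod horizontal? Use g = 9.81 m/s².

F ≈ 286 N

Sum moments about the left end (the unknown pivot reaction has zero arm there).
Beam weight: 32 × 9.81 = 313.9 N down at 3.14 m → arm 3.14 m, τ = 313.9 × 3.14 = 985.6 N·m clockwise.
Sandbag: 29.1 × 9.81 = 285.5 N down at 0.443 m → arm 0.443 m, τ = 285.5 × 0.443 = 126.5 N·m clockwise.
Toolbox: 11.8 × 9.81 = 115.8 N down at 5.89 m → arm 5.89 m, τ = 115.8 × 5.89 = 682.1 N·m clockwise.
Net moment of the loads = 1794 N·m clockwise.
The upward force F acts at the right end, arm 6.28 m, giving F × 6.28 counterclockwise.
Balancing moments: F × 6.28 = 1794, giving F = 1794 / 6.28 = 286 N.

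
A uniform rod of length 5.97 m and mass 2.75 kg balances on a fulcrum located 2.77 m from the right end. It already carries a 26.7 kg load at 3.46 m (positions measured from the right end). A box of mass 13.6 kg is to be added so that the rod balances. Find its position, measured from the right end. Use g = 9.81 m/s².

x ≈ 1.37 m from the right end

Taking torques about the fulcrum (at 2.77 m from the right end):
Beam weight: 2.75 × 9.81 = 26.98 N down at 2.985 m → arm 0.215 m, τ = 26.98 × 0.215 = 5.801 N·m counterclockwise.
Load: 26.7 × 9.81 = 261.9 N down at 3.46 m → arm 0.69 m, τ = 261.9 × 0.69 = 180.7 N·m counterclockwise.
Net moment of existing loads = 186.5 N·m counterclockwise.
The box weighs 13.6 × 9.81 = 133.4 N and must supply an equal clockwise moment, so its lever arm about the fulcrum is 186.5 / 133.4 = 1.4 m.
That puts it at 2.77 − 1.4 = 1.37 m from the right end.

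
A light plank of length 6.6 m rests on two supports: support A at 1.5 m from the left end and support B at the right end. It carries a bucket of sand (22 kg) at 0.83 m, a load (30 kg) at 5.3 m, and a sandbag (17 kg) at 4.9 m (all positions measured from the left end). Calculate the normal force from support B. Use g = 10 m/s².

R_B ≈ 308 N

Sum moments about support A (its reaction then has zero moment arm).
Bucket of sand: 22 × 10 = 220 N down at 0.83 m → arm 0.67 m, τ = 220 × 0.67 = 147.4 N·m counterclockwise.
Load: 30 × 10 = 300 N down at 5.3 m → arm 3.8 m, τ = 300 × 3.8 = 1140 N·m clockwise.
Sandbag: 17 × 10 = 170 N down at 4.9 m → arm 3.4 m, τ = 170 × 3.4 = 578 N·m clockwise.
Net load moment about support A = 1571 N·m clockwise.
Reaction R at support B is upward at 6.6 m, arm 5.1 m → moment R × 5.1 counterclockwise.
Balancing moments: R × 5.1 = 1571, giving R = 308 N.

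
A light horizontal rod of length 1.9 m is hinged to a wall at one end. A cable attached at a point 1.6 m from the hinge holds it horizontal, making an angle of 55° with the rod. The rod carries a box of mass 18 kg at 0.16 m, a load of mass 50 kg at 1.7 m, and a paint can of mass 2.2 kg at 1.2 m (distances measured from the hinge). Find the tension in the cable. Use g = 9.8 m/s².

T ≈ 677 N

Sum moments about the hinge (the unknown hinge reaction has zero arm there).
Box: 18 × 9.8 = 176.4 N down at 0.16 m → arm 0.16 m, τ = 176.4 × 0.16 = 28.22 N·m clockwise.
Load: 50 × 9.8 = 490 N down at 1.7 m → arm 1.7 m, τ = 490 × 1.7 = 833 N·m clockwise.
Paint can: 2.2 × 9.8 = 21.56 N down at 1.2 m → arm 1.2 m, τ = 21.56 × 1.2 = 25.87 N·m clockwise.
Total clockwise load moment = 887.1 N·m.
The cable tension T acts at 1.6 m; only its component perpendicular to the rod, T sinθ, produces torque. sin 55° = 0.8192.
Balancing moments: T × 1.6 × 0.8192 = 887.1, giving T = 887.1 / 1.311 = 677 N.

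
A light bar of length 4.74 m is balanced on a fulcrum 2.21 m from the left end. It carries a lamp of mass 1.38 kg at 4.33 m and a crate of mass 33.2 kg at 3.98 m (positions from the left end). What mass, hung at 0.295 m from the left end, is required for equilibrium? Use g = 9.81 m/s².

About the fulcrum (at 2.21 m from the left end):
Lamp: 1.38 × 9.81 = 13.54 N down at 4.33 m → arm 2.12 m, τ = 13.54 × 2.12 = 28.7 N·m clockwise.
Crate: 33.2 × 9.81 = 325.7 N down at 3.98 m → arm 1.77 m, τ = 325.7 × 1.77 = 576.5 N·m clockwise.
Net moment of known loads = 605.2 N·m clockwise.
An unknown mass m at 0.295 m has arm 1.915 m; its moment is m·g·1.915 counterclockwise.
Στ = 0 ⇒ m × 9.81 × 1.915 = 605.2 ⇒ m = 605.2 / (9.81 × 1.915) = 32.2 kg.

m ≈ 32.2 kg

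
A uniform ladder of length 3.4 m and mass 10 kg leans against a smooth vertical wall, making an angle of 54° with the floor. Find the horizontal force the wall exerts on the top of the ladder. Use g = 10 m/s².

Choose the foot of the ladder as the axis so the floor normal and friction both act there and drop out.
Ladder weight 10×10 = 100 N acts at 1.7 m along the ladder; its horizontal arm is 1.7·cos54° = 0.9992 m → τ = 99.92 N·m clockwise.
Wall normal N acts horizontally at the top; its moment arm is the height L sinθ = 3.4·sin54° = 2.751 m, counterclockwise.
For rotational equilibrium, N × 2.751 = 99.92, so N = 36.3 N.

N_wall ≈ 36.3 N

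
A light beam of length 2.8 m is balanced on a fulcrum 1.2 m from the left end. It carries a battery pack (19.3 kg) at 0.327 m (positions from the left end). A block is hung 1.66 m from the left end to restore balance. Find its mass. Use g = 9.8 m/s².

Taking torques about the fulcrum (at 1.2 m from the left end):
Battery pack: 19.3 × 9.8 = 189.1 N down at 0.327 m → arm 0.873 m, τ = 189.1 × 0.873 = 165.1 N·m counterclockwise.
Net moment of known loads = 165.1 N·m counterclockwise.
An unknown mass m at 1.66 m has arm 0.46 m; its moment is m·g·0.46 clockwise.
Balancing moments: m × 9.8 × 0.46 = 165.1, giving m = 165.1 / (9.8 × 0.46) = 36.6 kg.

m ≈ 36.6 kg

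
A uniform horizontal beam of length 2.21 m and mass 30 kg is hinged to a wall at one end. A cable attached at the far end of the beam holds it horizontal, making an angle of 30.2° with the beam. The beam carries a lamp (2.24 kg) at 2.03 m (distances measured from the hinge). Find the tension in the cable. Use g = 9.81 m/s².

Sum moments about the hinge (the unknown hinge reaction has zero arm there).
Beam weight: 30 × 9.81 = 294.3 N down at 1.105 m → arm 1.105 m, τ = 294.3 × 1.105 = 325.2 N·m clockwise.
Lamp: 2.24 × 9.81 = 21.97 N down at 2.03 m → arm 2.03 m, τ = 21.97 × 2.03 = 44.6 N·m clockwise.
Total clockwise load moment = 369.8 N·m.
The cable tension T acts at 2.21 m; only its component perpendicular to the beam, T sinθ, produces torque. sin 30.2° = 0.503.
Setting net torque to zero: T × 2.21 × 0.503 = 369.8 → T = 369.8 / 1.112 = 333 N.

T ≈ 333 N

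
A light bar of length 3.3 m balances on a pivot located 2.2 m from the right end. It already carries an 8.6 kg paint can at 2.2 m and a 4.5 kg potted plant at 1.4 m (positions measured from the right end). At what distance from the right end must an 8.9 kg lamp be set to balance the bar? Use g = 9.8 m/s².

Taking torques about the pivot (at 2.2 m from the right end):
Paint can: acts at the pivot, moment arm 0 → no torque.
Potted plant: 4.5 × 9.8 = 44.1 N down at 1.4 m → arm 0.8 m, τ = 44.1 × 0.8 = 35.28 N·m clockwise.
Net moment of existing loads = 35.28 N·m clockwise.
The lamp weighs 8.9 × 9.8 = 87.22 N and must supply an equal counterclockwise moment, so its lever arm about the pivot is 35.28 / 87.22 = 0.404 m.
That puts it at 2.2 + 0.404 = 2.6 m from the right end.

x ≈ 2.6 m from the right end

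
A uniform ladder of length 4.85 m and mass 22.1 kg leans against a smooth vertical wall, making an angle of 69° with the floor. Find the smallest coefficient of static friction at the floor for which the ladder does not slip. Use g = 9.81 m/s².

μ_min ≈ 0.192

Take moments about the foot of the ladder.
Ladder weight 22.1×9.81 = 216.8 N acts at 2.425 m along the ladder; its horizontal arm is 2.425·cos69° = 0.869 m → τ = 188.4 N·m clockwise.
Wall normal N acts horizontally at the top; its moment arm is the height L sinθ = 4.85·sin69° = 4.528 m, counterclockwise.
Στ = 0 ⇒ N × 4.528 = 188.4 ⇒ N = 41.61 N.
ΣFx = 0 ⇒ f = N_wall = 41.61 N. ΣFy = 0 ⇒ N_floor = 216.8 N.
μ_min = f / N_floor = 41.61 / 216.8 = 0.192.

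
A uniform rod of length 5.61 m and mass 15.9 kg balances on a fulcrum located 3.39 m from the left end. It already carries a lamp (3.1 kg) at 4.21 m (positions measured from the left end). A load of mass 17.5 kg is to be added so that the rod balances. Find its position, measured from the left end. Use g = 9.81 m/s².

x ≈ 3.78 m from the left end

Take moments about the fulcrum (at 3.39 m from the left end).
Beam weight: 15.9 × 9.81 = 156 N down at 2.805 m → arm 0.585 m, τ = 156 × 0.585 = 91.26 N·m counterclockwise.
Lamp: 3.1 × 9.81 = 30.41 N down at 4.21 m → arm 0.82 m, τ = 30.41 × 0.82 = 24.94 N·m clockwise.
Net moment of existing loads = 66.32 N·m counterclockwise.
The load weighs 17.5 × 9.81 = 171.7 N and must supply an equal clockwise moment, so its lever arm about the fulcrum is 66.32 / 171.7 = 0.386 m.
That puts it at 3.39 + 0.386 = 3.78 m from the left end.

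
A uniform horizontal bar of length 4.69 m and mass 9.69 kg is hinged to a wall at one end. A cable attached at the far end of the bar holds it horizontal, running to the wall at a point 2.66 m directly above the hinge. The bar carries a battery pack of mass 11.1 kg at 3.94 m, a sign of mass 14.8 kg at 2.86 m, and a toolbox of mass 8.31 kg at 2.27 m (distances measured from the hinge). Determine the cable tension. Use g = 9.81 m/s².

Choose the hinge as the axis so the unknown hinge reaction has zero arm there.
Beam weight: 9.69 × 9.81 = 95.06 N down at 2.345 m → arm 2.345 m, τ = 95.06 × 2.345 = 222.9 N·m clockwise.
Battery pack: 11.1 × 9.81 = 108.9 N down at 3.94 m → arm 3.94 m, τ = 108.9 × 3.94 = 429.1 N·m clockwise.
Sign: 14.8 × 9.81 = 145.2 N down at 2.86 m → arm 2.86 m, τ = 145.2 × 2.86 = 415.3 N·m clockwise.
Toolbox: 8.31 × 9.81 = 81.52 N down at 2.27 m → arm 2.27 m, τ = 81.52 × 2.27 = 185.1 N·m clockwise.
Total clockwise load moment = 1252 N·m.
The cable tension T acts at 4.69 m; only its component perpendicular to the bar, T sinθ, produces torque. sinθ = h/√(h²+d²) = 2.66/√(2.66²+4.69²) = 0.4933.
For rotational equilibrium, T × 4.69 × 0.4933 = 1252, so T = 1252 / 2.314 = 541 N.

T ≈ 541 N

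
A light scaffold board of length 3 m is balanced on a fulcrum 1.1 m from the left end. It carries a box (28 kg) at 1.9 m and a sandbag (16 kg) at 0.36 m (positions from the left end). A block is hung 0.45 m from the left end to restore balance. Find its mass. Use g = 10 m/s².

m ≈ 16.2 kg

Taking torques about the fulcrum (at 1.1 m from the left end):
Box: 28 × 10 = 280 N down at 1.9 m → arm 0.8 m, τ = 280 × 0.8 = 224 N·m clockwise.
Sandbag: 16 × 10 = 160 N down at 0.36 m → arm 0.74 m, τ = 160 × 0.74 = 118.4 N·m counterclockwise.
Net moment of known loads = 105.6 N·m clockwise.
An unknown mass m at 0.45 m has arm 0.65 m; its moment is m·g·0.65 counterclockwise.
For rotational equilibrium, m × 10 × 0.65 = 105.6, so m = 105.6 / (10 × 0.65) = 16.2 kg.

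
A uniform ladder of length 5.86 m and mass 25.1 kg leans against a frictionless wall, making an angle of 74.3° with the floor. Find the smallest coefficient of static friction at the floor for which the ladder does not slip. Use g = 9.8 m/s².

μ_min ≈ 0.141

Taking torques about the foot of the ladder:
Ladder weight 25.1×9.8 = 246 N acts at 2.93 m along the ladder; its horizontal arm is 2.93·cos74.3° = 0.7929 m → τ = 195.1 N·m clockwise.
Wall normal N acts horizontally at the top; its moment arm is the height L sinθ = 5.86·sin74.3° = 5.641 m, counterclockwise.
Στ = 0 ⇒ N × 5.641 = 195.1 ⇒ N = 34.59 N.
ΣFx = 0 ⇒ f = N_wall = 34.59 N. ΣFy = 0 ⇒ N_floor = 246 N.
μ_min = f / N_floor = 34.59 / 246 = 0.141.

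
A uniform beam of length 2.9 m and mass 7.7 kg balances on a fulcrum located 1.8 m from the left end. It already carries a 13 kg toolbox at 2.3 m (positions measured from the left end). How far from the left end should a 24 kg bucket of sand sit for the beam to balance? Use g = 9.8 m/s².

x ≈ 1.64 m from the left end

About the fulcrum (at 1.8 m from the left end):
Beam weight: 7.7 × 9.8 = 75.46 N down at 1.45 m → arm 0.35 m, τ = 75.46 × 0.35 = 26.41 N·m counterclockwise.
Toolbox: 13 × 9.8 = 127.4 N down at 2.3 m → arm 0.5 m, τ = 127.4 × 0.5 = 63.7 N·m clockwise.
Net moment of existing loads = 37.29 N·m clockwise.
The bucket of sand weighs 24 × 9.8 = 235.2 N and must supply an equal counterclockwise moment, so its lever arm about the fulcrum is 37.29 / 235.2 = 0.159 m.
That puts it at 1.8 − 0.159 = 1.64 m from the left end.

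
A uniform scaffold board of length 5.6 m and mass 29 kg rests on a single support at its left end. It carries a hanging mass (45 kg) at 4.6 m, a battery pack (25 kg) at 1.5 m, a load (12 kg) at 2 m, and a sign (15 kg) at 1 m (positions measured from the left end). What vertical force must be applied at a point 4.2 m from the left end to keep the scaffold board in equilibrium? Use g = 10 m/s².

F ≈ 868 N

Taking torques about the left end:
Beam weight: 29 × 10 = 290 N down at 2.8 m → arm 2.8 m, τ = 290 × 2.8 = 812 N·m clockwise.
Hanging mass: 45 × 10 = 450 N down at 4.6 m → arm 4.6 m, τ = 450 × 4.6 = 2070 N·m clockwise.
Battery pack: 25 × 10 = 250 N down at 1.5 m → arm 1.5 m, τ = 250 × 1.5 = 375 N·m clockwise.
Load: 12 × 10 = 120 N down at 2 m → arm 2 m, τ = 120 × 2 = 240 N·m clockwise.
Sign: 15 × 10 = 150 N down at 1 m → arm 1 m, τ = 150 × 1 = 150 N·m clockwise.
Net moment of the loads = 3647 N·m clockwise.
The upward force F acts at a point 4.2 m from the left end, arm 4.2 m, giving F × 4.2 counterclockwise.
For rotational equilibrium, F × 4.2 = 3647, so F = 3647 / 4.2 = 868 N.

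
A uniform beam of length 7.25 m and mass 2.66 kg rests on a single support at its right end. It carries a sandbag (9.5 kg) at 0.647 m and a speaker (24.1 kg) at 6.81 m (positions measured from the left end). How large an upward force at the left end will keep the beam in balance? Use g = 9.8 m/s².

Choose the right end as the axis so the unknown pivot reaction has zero arm there.
Beam weight: 2.66 × 9.8 = 26.07 N down at 3.625 m → arm 3.625 m, τ = 26.07 × 3.625 = 94.5 N·m counterclockwise.
Sandbag: 9.5 × 9.8 = 93.1 N down at 0.647 m → arm 6.603 m, τ = 93.1 × 6.603 = 614.7 N·m counterclockwise.
Speaker: 24.1 × 9.8 = 236.2 N down at 6.81 m → arm 0.44 m, τ = 236.2 × 0.44 = 103.9 N·m counterclockwise.
Net moment of the loads = 813.1 N·m counterclockwise.
The upward force F acts at the left end, arm 7.25 m, giving F × 7.25 clockwise.
Setting net torque to zero: F × 7.25 = 813.1 → F = 813.1 / 7.25 = 112 N.

F ≈ 112 N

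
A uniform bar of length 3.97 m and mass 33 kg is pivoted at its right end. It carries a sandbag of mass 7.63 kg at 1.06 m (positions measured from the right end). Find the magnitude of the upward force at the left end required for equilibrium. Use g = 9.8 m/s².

F ≈ 182 N

Choose the right end as the axis so the unknown pivot reaction has zero arm there.
Beam weight: 33 × 9.8 = 323.4 N down at 1.985 m → arm 1.985 m, τ = 323.4 × 1.985 = 641.9 N·m counterclockwise.
Sandbag: 7.63 × 9.8 = 74.77 N down at 1.06 m → arm 1.06 m, τ = 74.77 × 1.06 = 79.26 N·m counterclockwise.
Net moment of the loads = 721.2 N·m counterclockwise.
The upward force F acts at the left end, arm 3.97 m, giving F × 3.97 clockwise.
For rotational equilibrium, F × 3.97 = 721.2, so F = 721.2 / 3.97 = 182 N.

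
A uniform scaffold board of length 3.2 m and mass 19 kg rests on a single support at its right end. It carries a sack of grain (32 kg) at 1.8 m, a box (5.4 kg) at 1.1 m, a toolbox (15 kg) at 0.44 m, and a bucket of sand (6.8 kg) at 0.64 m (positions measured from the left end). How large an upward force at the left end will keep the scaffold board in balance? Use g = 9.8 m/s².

F ≈ 445 N

Take moments about the right end.
Beam weight: 19 × 9.8 = 186.2 N down at 1.6 m → arm 1.6 m, τ = 186.2 × 1.6 = 297.9 N·m counterclockwise.
Sack of grain: 32 × 9.8 = 313.6 N down at 1.8 m → arm 1.4 m, τ = 313.6 × 1.4 = 439 N·m counterclockwise.
Box: 5.4 × 9.8 = 52.92 N down at 1.1 m → arm 2.1 m, τ = 52.92 × 2.1 = 111.1 N·m counterclockwise.
Toolbox: 15 × 9.8 = 147 N down at 0.44 m → arm 2.76 m, τ = 147 × 2.76 = 405.7 N·m counterclockwise.
Bucket of sand: 6.8 × 9.8 = 66.64 N down at 0.64 m → arm 2.56 m, τ = 66.64 × 2.56 = 170.6 N·m counterclockwise.
Net moment of the loads = 1424 N·m counterclockwise.
The upward force F acts at the left end, arm 3.2 m, giving F × 3.2 clockwise.
Setting net torque to zero: F × 3.2 = 1424 → F = 1424 / 3.2 = 445 N.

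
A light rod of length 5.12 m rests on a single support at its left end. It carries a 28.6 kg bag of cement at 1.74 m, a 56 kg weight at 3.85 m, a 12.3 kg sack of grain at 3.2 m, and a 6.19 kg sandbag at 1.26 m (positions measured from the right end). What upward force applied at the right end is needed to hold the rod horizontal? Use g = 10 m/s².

Taking torques about the left end:
Bag of cement: 28.6 × 10 = 286 N down at 1.74 m → arm 3.38 m, τ = 286 × 3.38 = 966.7 N·m clockwise.
Weight: 56 × 10 = 560 N down at 3.85 m → arm 1.27 m, τ = 560 × 1.27 = 711.2 N·m clockwise.
Sack of grain: 12.3 × 10 = 123 N down at 3.2 m → arm 1.92 m, τ = 123 × 1.92 = 236.2 N·m clockwise.
Sandbag: 6.19 × 10 = 61.9 N down at 1.26 m → arm 3.86 m, τ = 61.9 × 3.86 = 238.9 N·m clockwise.
Net moment of the loads = 2153 N·m clockwise.
The upward force F acts at the right end, arm 5.12 m, giving F × 5.12 counterclockwise.
Στ = 0 ⇒ F × 5.12 = 2153 ⇒ F = 2153 / 5.12 = 421 N.

F ≈ 421 N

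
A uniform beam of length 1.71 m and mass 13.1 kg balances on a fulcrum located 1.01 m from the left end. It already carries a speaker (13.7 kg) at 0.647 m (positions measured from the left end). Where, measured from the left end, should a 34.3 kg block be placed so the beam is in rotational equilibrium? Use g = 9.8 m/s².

Take moments about the fulcrum (at 1.01 m from the left end).
Beam weight: 13.1 × 9.8 = 128.4 N down at 0.855 m → arm 0.155 m, τ = 128.4 × 0.155 = 19.9 N·m counterclockwise.
Speaker: 13.7 × 9.8 = 134.3 N down at 0.647 m → arm 0.363 m, τ = 134.3 × 0.363 = 48.75 N·m counterclockwise.
Net moment of existing loads = 68.65 N·m counterclockwise.
The block weighs 34.3 × 9.8 = 336.1 N and must supply an equal clockwise moment, so its lever arm about the fulcrum is 68.65 / 336.1 = 0.204 m.
That puts it at 1.01 + 0.204 = 1.21 m from the left end.

x ≈ 1.21 m from the left end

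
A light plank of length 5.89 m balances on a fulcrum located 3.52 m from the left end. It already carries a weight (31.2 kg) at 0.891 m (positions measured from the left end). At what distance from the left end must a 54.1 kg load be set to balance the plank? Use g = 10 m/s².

Take moments about the fulcrum (at 3.52 m from the left end).
Weight: 31.2 × 10 = 312 N down at 0.891 m → arm 2.629 m, τ = 312 × 2.629 = 820.2 N·m counterclockwise.
Net moment of existing loads = 820.2 N·m counterclockwise.
The load weighs 54.1 × 10 = 541 N and must supply an equal clockwise moment, so its lever arm about the fulcrum is 820.2 / 541 = 1.52 m.
That puts it at 3.52 + 1.52 = 5.04 m from the left end.

x ≈ 5.04 m from the left end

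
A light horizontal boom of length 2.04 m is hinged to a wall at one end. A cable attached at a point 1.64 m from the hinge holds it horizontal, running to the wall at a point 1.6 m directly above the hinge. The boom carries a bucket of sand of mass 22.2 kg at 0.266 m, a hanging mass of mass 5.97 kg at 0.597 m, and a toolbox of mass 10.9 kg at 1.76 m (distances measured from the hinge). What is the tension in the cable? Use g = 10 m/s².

Take moments about the hinge.
Bucket of sand: 22.2 × 10 = 222 N down at 0.266 m → arm 0.266 m, τ = 222 × 0.266 = 59.05 N·m clockwise.
Hanging mass: 5.97 × 10 = 59.7 N down at 0.597 m → arm 0.597 m, τ = 59.7 × 0.597 = 35.64 N·m clockwise.
Toolbox: 10.9 × 10 = 109 N down at 1.76 m → arm 1.76 m, τ = 109 × 1.76 = 191.8 N·m clockwise.
Total clockwise load moment = 286.5 N·m.
The cable tension T acts at 1.64 m; only its component perpendicular to the boom, T sinθ, produces torque. sinθ = h/√(h²+d²) = 1.6/√(1.6²+1.64²) = 0.6983.
Στ = 0 ⇒ T × 1.64 × 0.6983 = 286.5 ⇒ T = 286.5 / 1.145 = 250 N.

T ≈ 250 N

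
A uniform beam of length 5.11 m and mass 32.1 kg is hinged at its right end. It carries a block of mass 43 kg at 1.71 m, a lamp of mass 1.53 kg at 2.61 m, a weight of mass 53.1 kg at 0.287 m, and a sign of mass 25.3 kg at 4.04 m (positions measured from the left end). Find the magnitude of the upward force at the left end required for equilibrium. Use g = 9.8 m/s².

F ≈ 988 N

Take moments about the right end.
Beam weight: 32.1 × 9.8 = 314.6 N down at 2.555 m → arm 2.555 m, τ = 314.6 × 2.555 = 803.8 N·m counterclockwise.
Block: 43 × 9.8 = 421.4 N down at 1.71 m → arm 3.4 m, τ = 421.4 × 3.4 = 1433 N·m counterclockwise.
Lamp: 1.53 × 9.8 = 14.99 N down at 2.61 m → arm 2.5 m, τ = 14.99 × 2.5 = 37.48 N·m counterclockwise.
Weight: 53.1 × 9.8 = 520.4 N down at 0.287 m → arm 4.823 m, τ = 520.4 × 4.823 = 2510 N·m counterclockwise.
Sign: 25.3 × 9.8 = 247.9 N down at 4.04 m → arm 1.07 m, τ = 247.9 × 1.07 = 265.3 N·m counterclockwise.
Net moment of the loads = 5050 N·m counterclockwise.
The upward force F acts at the left end, arm 5.11 m, giving F × 5.11 clockwise.
For rotational equilibrium, F × 5.11 = 5050, so F = 5050 / 5.11 = 988 N.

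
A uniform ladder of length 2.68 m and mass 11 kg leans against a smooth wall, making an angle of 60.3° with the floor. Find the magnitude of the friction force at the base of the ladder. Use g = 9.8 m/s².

About the foot of the ladder:
Ladder weight 11×9.8 = 107.8 N acts at 1.34 m along the ladder; its horizontal arm is 1.34·cos60.3° = 0.6639 m → τ = 71.57 N·m clockwise.
Wall normal N acts horizontally at the top; its moment arm is the height L sinθ = 2.68·sin60.3° = 2.328 m, counterclockwise.
Setting net torque to zero: N × 2.328 = 71.57 → N = 30.7 N.
ΣFx = 0: friction at the foot balances the wall's push, so f = N_wall = 30.7 N.

f ≈ 30.7 N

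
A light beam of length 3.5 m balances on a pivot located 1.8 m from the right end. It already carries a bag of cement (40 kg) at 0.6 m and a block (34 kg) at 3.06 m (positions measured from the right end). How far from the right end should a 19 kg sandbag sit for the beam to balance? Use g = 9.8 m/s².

Taking torques about the pivot (at 1.8 m from the right end):
Bag of cement: 40 × 9.8 = 392 N down at 0.6 m → arm 1.2 m, τ = 392 × 1.2 = 470.4 N·m clockwise.
Block: 34 × 9.8 = 333.2 N down at 3.06 m → arm 1.26 m, τ = 333.2 × 1.26 = 419.8 N·m counterclockwise.
Net moment of existing loads = 50.6 N·m clockwise.
The sandbag weighs 19 × 9.8 = 186.2 N and must supply an equal counterclockwise moment, so its lever arm about the pivot is 50.6 / 186.2 = 0.272 m.
That puts it at 1.8 + 0.272 = 2.07 m from the right end.

x ≈ 2.07 m from the right end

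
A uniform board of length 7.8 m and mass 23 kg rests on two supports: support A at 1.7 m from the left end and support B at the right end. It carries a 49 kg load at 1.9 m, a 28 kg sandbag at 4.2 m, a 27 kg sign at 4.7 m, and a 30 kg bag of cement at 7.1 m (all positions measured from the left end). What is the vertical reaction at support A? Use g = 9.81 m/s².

R_A ≈ 940 N

Sum moments about support B (its reaction then has zero moment arm).
Beam weight: 23 × 9.81 = 225.6 N down at 3.9 m → arm 3.9 m, τ = 225.6 × 3.9 = 879.8 N·m counterclockwise.
Load: 49 × 9.81 = 480.7 N down at 1.9 m → arm 5.9 m, τ = 480.7 × 5.9 = 2836 N·m counterclockwise.
Sandbag: 28 × 9.81 = 274.7 N down at 4.2 m → arm 3.6 m, τ = 274.7 × 3.6 = 988.9 N·m counterclockwise.
Sign: 27 × 9.81 = 264.9 N down at 4.7 m → arm 3.1 m, τ = 264.9 × 3.1 = 821.2 N·m counterclockwise.
Bag of cement: 30 × 9.81 = 294.3 N down at 7.1 m → arm 0.7 m, τ = 294.3 × 0.7 = 206 N·m counterclockwise.
Net load moment about support B = 5732 N·m counterclockwise.
Reaction R at support A is upward at 1.7 m, arm 6.1 m → moment R × 6.1 clockwise.
Balancing moments: R × 6.1 = 5732, giving R = 940 N.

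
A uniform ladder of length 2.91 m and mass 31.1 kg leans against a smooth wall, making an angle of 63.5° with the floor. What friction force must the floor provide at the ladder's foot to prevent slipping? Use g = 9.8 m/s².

About the foot of the ladder:
Ladder weight 31.1×9.8 = 304.8 N acts at 1.455 m along the ladder; its horizontal arm is 1.455·cos63.5° = 0.6492 m → τ = 197.9 N·m clockwise.
Wall normal N acts horizontally at the top; its moment arm is the height L sinθ = 2.91·sin63.5° = 2.604 m, counterclockwise.
Balancing moments: N × 2.604 = 197.9, giving N = 76 N.
ΣFx = 0: friction at the foot balances the wall's push, so f = N_wall = 76 N.

f ≈ 76 N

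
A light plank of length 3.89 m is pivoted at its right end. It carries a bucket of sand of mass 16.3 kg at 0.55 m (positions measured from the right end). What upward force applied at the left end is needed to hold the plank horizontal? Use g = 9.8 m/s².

Choose the right end as the axis so the unknown pivot reaction has zero arm there.
Bucket of sand: 16.3 × 9.8 = 159.7 N down at 0.55 m → arm 0.55 m, τ = 159.7 × 0.55 = 87.83 N·m counterclockwise.
Net moment of the loads = 87.83 N·m counterclockwise.
The upward force F acts at the left end, arm 3.89 m, giving F × 3.89 clockwise.
Balancing moments: F × 3.89 = 87.83, giving F = 87.83 / 3.89 = 22.6 N.

F ≈ 22.6 N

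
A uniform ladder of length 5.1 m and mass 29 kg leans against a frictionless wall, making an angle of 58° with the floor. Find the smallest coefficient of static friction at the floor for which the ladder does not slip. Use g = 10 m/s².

Choose the foot of the ladder as the axis so the floor normal and friction both act there and drop out.
Ladder weight 29×10 = 290 N acts at 2.55 m along the ladder; its horizontal arm is 2.55·cos58° = 1.351 m → τ = 391.8 N·m clockwise.
Wall normal N acts horizontally at the top; its moment arm is the height L sinθ = 5.1·sin58° = 4.325 m, counterclockwise.
Στ = 0 ⇒ N × 4.325 = 391.8 ⇒ N = 90.59 N.
ΣFx = 0 ⇒ f = N_wall = 90.59 N. ΣFy = 0 ⇒ N_floor = 290 N.
μ_min = f / N_floor = 90.59 / 290 = 0.312.

μ_min ≈ 0.312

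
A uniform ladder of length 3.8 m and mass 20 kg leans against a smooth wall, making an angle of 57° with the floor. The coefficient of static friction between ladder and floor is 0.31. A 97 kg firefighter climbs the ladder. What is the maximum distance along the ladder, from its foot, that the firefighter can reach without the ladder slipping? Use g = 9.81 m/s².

d ≈ 1.8 m

Take moments about the foot of the ladder.
Ladder weight 20×9.81 = 196.2 N acts at 1.9 m along the ladder; its horizontal arm is 1.9·cos57° = 1.035 m → τ = 203.1 N·m clockwise.
Firefighter weight 97×9.81 = 951.6 N at distance d → arm d·cos57° → τ = 951.6·d·0.5446 clockwise.
Wall normal N at the top has arm L sinθ = 3.187 m counterclockwise, so Στ = 0 gives N·3.187 = 203.1 + 518.2·d.
ΣFy = 0 ⇒ N_floor = 1148 N, so the maximum friction is μ_s·N_floor = 0.31×1148 = 355.9 N. ΣFx = 0 ⇒ N_wall = f, so at the slipping point N = 355.9 N.
Substituting: 355.9×3.187 = 203.1 + 518.2·d ⇒ d = (1134 − 203.1) / 518.2 = 1.8 m.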